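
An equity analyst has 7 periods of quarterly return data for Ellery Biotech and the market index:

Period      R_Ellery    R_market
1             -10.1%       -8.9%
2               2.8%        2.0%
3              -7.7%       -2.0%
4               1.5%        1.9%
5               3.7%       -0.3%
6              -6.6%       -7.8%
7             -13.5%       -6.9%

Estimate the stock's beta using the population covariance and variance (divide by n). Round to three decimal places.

1.254

Mean R_i = (-10.1 + 2.8 − 7.7 + 1.5 + 3.7 − 6.6 − 13.5) / 7 = -4.2714%
Mean R_m = (-8.9 + 2.0 − 2.0 + 1.9 − 0.3 − 7.8 − 6.9) / 7 = -3.1429%
Σ(R_i − R̄_i)(R_m − R̄_m) = 163.2886  ⇒  Cov = 163.2886 / 7 = 23.3269
Σ(R_m − R̄_m)² = 130.2171  ⇒  Var(R_m) = 130.2171 / 7 = 18.6024
β = Cov / Var(R_m) = 23.3269 / 18.6024 = 1.2540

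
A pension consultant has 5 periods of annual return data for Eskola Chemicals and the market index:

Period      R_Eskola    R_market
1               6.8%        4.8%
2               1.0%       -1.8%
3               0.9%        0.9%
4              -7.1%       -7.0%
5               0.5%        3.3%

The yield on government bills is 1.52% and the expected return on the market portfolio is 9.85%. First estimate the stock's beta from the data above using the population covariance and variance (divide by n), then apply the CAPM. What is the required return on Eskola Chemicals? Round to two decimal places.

9.46%

Mean R_i = (6.8 + 1.0 + 0.9 − 7.1 + 0.5) / 5 = 0.4200%
Mean R_m = (4.8 − 1.8 + 0.9 − 7.0 + 3.3) / 5 = 0.0400%
Σ(R_i − R̄_i)(R_m − R̄_m) = 82.9160  ⇒  Cov = 82.9160 / 5 = 16.5832
Σ(R_m − R̄_m)² = 86.9720  ⇒  Var(R_m) = 86.9720 / 5 = 17.3944
β = Cov / Var(R_m) = 16.5832 / 17.3944 = 0.9534
MRP = 9.85% − 1.52% = 8.33%
E(R) = R_f + β × MRP = 1.52% + 0.9534 × 8.33% = 9.46%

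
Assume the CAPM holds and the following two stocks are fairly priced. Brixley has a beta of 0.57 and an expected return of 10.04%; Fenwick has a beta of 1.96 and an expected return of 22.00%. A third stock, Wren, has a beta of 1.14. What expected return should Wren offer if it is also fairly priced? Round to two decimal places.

MRP (SML slope) = (22.00% − 10.04%) / (1.96 − 0.57) = 11.96% / 1.39 = 8.6043%
R_f (intercept) = 10.04% − 0.57 × 8.6043% = 5.1355%
E(R_Wren) = R_f + β × MRP = 5.1355% + 1.14 × 8.6043% = 14.94%

14.94%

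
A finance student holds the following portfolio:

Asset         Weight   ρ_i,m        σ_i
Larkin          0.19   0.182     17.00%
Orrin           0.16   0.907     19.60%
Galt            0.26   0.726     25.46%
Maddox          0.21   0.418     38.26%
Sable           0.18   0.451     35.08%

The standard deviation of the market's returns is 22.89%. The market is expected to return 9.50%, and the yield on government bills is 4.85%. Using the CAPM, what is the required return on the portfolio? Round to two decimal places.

β_Larkin = 0.182 × 17.00% / 22.89% = 0.1352
β_Orrin = 0.907 × 19.60% / 22.89% = 0.7766
β_Galt = 0.726 × 25.46% / 22.89% = 0.8075
β_Maddox = 0.418 × 38.26% / 22.89% = 0.6987
β_Sable = 0.451 × 35.08% / 22.89% = 0.6912
β_P = Σ w_i β_i = 0.19×0.1352 + 0.16×0.7766 + 0.26×0.8075 + 0.21×0.6987 + 0.18×0.6912 = 0.6310
MRP = 9.50% − 4.85% = 4.65%
E(R_P) = R_f + β_P × MRP = 4.85% + 0.6310 × 4.65% = 7.78%

7.78%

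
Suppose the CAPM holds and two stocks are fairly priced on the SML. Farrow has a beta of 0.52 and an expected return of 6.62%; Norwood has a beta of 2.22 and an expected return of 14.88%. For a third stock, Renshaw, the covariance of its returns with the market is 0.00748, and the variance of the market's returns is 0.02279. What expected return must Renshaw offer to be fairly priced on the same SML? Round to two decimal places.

5.69%

MRP = (14.88% − 6.62%) / (2.22 − 0.52) = 4.8588%
R_f = 6.62% − 0.52 × 4.8588% = 4.0934%
β_Renshaw = Cov / Var(R_m) = 0.00748 / 0.02279 = 0.3282
E(R_Renshaw) = R_f + β × MRP = 4.0934% + 0.3282 × 4.8588% = 5.69%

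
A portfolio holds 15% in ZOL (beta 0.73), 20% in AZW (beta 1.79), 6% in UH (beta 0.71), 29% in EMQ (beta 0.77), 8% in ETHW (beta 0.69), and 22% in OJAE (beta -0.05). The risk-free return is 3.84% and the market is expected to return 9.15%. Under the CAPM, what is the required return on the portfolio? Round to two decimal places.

7.97%

β_P = Σ w_i β_i = 0.15×0.73 + 0.20×1.79 + 0.06×0.71 + 0.29×0.77 + 0.08×0.69 + 0.22×-0.05 = 0.7776
MRP = 9.15% − 3.84% = 5.31%
E(R_P) = R_f + β_P × MRP = 3.84% + 0.7776 × 5.31% = 7.97%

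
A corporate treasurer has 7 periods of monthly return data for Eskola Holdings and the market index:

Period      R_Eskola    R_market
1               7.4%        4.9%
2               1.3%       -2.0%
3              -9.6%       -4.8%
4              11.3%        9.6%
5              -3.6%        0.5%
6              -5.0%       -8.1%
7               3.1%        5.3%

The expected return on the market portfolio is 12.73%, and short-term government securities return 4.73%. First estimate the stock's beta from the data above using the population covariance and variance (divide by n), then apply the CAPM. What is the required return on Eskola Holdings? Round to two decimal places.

Mean R_i = (7.4 + 1.3 − 9.6 + 11.3 − 3.6 − 5.0 + 3.1) / 7 = 0.7000%
Mean R_m = (4.9 − 2.0 − 4.8 + 9.6 + 0.5 − 8.1 + 5.3) / 7 = 0.7714%
Σ(R_i − R̄_i)(R_m − R̄_m) = 239.5700  ⇒  Cov = 239.5700 / 7 = 34.2243
Σ(R_m − R̄_m)² = 232.9943  ⇒  Var(R_m) = 232.9943 / 7 = 33.2849
β = Cov / Var(R_m) = 34.2243 / 33.2849 = 1.0282
MRP = 12.73% − 4.73% = 8.00%
E(R) = R_f + β × MRP = 4.73% + 1.0282 × 8.00% = 12.96%

12.96%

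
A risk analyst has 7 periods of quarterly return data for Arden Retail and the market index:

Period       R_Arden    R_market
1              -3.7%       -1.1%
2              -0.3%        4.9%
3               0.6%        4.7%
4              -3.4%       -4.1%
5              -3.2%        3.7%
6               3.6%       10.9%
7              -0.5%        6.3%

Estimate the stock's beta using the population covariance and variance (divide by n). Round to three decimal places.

0.473

Mean R_i = (-3.7 − 0.3 + 0.6 − 3.4 − 3.2 + 3.6 − 0.5) / 7 = -0.9857%
Mean R_m = (-1.1 + 4.9 + 4.7 − 4.1 + 3.7 + 10.9 + 6.3) / 7 = 3.6143%
Σ(R_i − R̄_i)(R_m − R̄_m) = 68.5486  ⇒  Cov = 68.5486 / 7 = 9.7927
Σ(R_m − R̄_m)² = 144.8686  ⇒  Var(R_m) = 144.8686 / 7 = 20.6955
β = Cov / Var(R_m) = 9.7927 / 20.6955 = 0.4732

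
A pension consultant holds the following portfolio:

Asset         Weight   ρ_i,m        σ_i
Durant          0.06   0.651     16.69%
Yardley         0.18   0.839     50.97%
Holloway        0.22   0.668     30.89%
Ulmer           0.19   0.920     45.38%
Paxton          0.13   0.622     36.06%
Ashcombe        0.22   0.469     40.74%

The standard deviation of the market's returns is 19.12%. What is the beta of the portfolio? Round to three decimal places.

1.461

β_Durant = 0.651 × 16.69% / 19.12% = 0.5683
β_Yardley = 0.839 × 50.97% / 19.12% = 2.2366
β_Holloway = 0.668 × 30.89% / 19.12% = 1.0792
β_Ulmer = 0.920 × 45.38% / 19.12% = 2.1836
β_Paxton = 0.622 × 36.06% / 19.12% = 1.1731
β_Ashcombe = 0.469 × 40.74% / 19.12% = 0.9993
β_P = Σ w_i β_i = 0.06×0.5683 + 0.18×2.2366 + 0.22×1.0792 + 0.19×2.1836 + 0.13×1.1731 + 0.22×0.9993 = 1.4613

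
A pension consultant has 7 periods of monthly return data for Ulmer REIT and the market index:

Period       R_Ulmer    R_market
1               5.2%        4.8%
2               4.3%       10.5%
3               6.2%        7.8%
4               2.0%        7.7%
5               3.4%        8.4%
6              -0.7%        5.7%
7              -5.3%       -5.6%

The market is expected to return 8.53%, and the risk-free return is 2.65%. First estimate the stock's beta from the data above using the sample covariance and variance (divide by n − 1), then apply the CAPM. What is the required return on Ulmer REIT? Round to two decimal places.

6.28%

Mean R_i = (5.2 + 4.3 + 6.2 + 2.0 + 3.4 − 0.7 − 5.3) / 7 = 2.1571%
Mean R_m = (4.8 + 10.5 + 7.8 + 7.7 + 8.4 + 5.7 − 5.6) / 7 = 5.6143%
Σ(R_i − R̄_i)(R_m − R̄_m) = 103.3443  ⇒  Cov = 103.3443 / 6 = 17.2241
Σ(R_m − R̄_m)² = 167.1886  ⇒  Var(R_m) = 167.1886 / 6 = 27.8648
β = Cov / Var(R_m) = 17.2241 / 27.8648 = 0.6181
MRP = 8.53% − 2.65% = 5.88%
E(R) = R_f + β × MRP = 2.65% + 0.6181 × 5.88% = 6.28%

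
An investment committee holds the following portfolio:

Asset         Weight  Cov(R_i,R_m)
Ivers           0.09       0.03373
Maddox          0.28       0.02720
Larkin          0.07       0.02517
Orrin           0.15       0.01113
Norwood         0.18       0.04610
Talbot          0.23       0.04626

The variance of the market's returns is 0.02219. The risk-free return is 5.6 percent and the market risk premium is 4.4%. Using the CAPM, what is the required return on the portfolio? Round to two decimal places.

β_Ivers = 0.03373 / 0.02219 = 1.5201
β_Maddox = 0.02720 / 0.02219 = 1.2258
β_Larkin = 0.02517 / 0.02219 = 1.1343
β_Orrin = 0.01113 / 0.02219 = 0.5016
β_Norwood = 0.04610 / 0.02219 = 2.0775
β_Talbot = 0.04626 / 0.02219 = 2.0847
β_P = Σ w_i β_i = 0.09×1.5201 + 0.28×1.2258 + 0.07×1.1343 + 0.15×0.5016 + 0.18×2.0775 + 0.23×2.0847 = 1.4881
E(R_P) = R_f + β_P × MRP = 5.6% + 1.4881 × 4.4% = 12.15%

12.15%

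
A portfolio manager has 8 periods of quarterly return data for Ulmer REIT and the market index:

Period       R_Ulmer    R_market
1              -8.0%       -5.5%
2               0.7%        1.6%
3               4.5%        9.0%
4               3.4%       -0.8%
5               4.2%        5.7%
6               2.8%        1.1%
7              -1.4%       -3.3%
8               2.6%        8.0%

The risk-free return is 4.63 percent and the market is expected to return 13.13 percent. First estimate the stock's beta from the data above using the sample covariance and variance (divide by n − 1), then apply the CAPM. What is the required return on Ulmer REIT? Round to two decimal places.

Mean R_i = (-8.0 + 0.7 + 4.5 + 3.4 + 4.2 + 2.8 − 1.4 + 2.6) / 8 = 1.1000%
Mean R_m = (-5.5 + 1.6 + 9.0 − 0.8 + 5.7 + 1.1 − 3.3 + 8.0) / 8 = 1.9750%
Σ(R_i − R̄_i)(R_m − R̄_m) = 117.9600  ⇒  Cov = 117.9600 / 7 = 16.8514
Σ(R_m − R̄_m)² = 191.8350  ⇒  Var(R_m) = 191.8350 / 7 = 27.4050
β = Cov / Var(R_m) = 16.8514 / 27.4050 = 0.6149
MRP = 13.13% − 4.63% = 8.50%
E(R) = R_f + β × MRP = 4.63% + 0.6149 × 8.50% = 9.86%

9.86%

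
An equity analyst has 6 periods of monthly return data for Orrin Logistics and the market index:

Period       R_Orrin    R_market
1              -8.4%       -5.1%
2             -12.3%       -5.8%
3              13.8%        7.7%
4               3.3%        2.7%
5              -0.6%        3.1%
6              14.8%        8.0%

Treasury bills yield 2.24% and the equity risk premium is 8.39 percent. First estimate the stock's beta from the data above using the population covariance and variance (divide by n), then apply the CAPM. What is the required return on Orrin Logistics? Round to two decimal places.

17.40%

Mean R_i = (-8.4 − 12.3 + 13.8 + 3.3 − 0.6 + 14.8) / 6 = 1.7667%
Mean R_m = (-5.1 − 5.8 + 7.7 + 2.7 + 3.1 + 8.0) / 6 = 1.7667%
Σ(R_i − R̄_i)(R_m − R̄_m) = 327.1633  ⇒  Cov = 327.1633 / 6 = 54.5272
Σ(R_m − R̄_m)² = 181.1133  ⇒  Var(R_m) = 181.1133 / 6 = 30.1856
β = Cov / Var(R_m) = 54.5272 / 30.1856 = 1.8064
E(R) = R_f + β × MRP = 2.24% + 1.8064 × 8.39% = 17.40%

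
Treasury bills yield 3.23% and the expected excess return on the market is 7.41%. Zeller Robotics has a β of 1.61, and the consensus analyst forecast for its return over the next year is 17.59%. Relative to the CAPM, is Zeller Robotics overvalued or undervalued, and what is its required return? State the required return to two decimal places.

Required return = R_f + β·MRP = 3.23% + 1.61 × 7.41% = 15.16%
Forecast 17.59% > required 15.16% → the stock plots above the SML → undervalued.

Undervalued; required return 15.16%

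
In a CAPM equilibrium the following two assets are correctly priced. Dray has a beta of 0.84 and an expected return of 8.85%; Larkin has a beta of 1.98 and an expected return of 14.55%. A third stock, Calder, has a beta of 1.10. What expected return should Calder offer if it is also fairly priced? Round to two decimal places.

MRP (SML slope) = (14.55% − 8.85%) / (1.98 − 0.84) = 5.70% / 1.14 = 5.0000%
R_f (intercept) = 8.85% − 0.84 × 5.0000% = 4.6500%
E(R_Calder) = R_f + β × MRP = 4.6500% + 1.10 × 5.0000% = 10.15%

10.15%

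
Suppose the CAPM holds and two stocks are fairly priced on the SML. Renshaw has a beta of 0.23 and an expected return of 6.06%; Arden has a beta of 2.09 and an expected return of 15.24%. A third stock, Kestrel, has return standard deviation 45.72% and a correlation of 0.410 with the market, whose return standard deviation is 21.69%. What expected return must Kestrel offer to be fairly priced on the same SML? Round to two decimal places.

9.19%

MRP = (15.24% − 6.06%) / (2.09 − 0.23) = 4.9355%
R_f = 6.06% − 0.23 × 4.9355% = 4.9248%
β_Kestrel = ρ·σ_i/σ_m = 0.410 × 45.72 / 21.69 = 0.8642
E(R_Kestrel) = R_f + β × MRP = 4.9248% + 0.8642 × 4.9355% = 9.19%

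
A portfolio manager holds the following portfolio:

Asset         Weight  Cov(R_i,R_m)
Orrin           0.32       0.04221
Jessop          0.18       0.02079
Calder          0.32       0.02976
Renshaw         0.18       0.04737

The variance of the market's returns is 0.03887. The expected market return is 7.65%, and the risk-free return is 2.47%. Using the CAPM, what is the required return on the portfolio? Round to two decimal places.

7.17%

β_Orrin = 0.04221 / 0.03887 = 1.0859
β_Jessop = 0.02079 / 0.03887 = 0.5349
β_Calder = 0.02976 / 0.03887 = 0.7656
β_Renshaw = 0.04737 / 0.03887 = 1.2187
β_P = Σ w_i β_i = 0.32×1.0859 + 0.18×0.5349 + 0.32×0.7656 + 0.18×1.2187 = 0.9081
MRP = 7.65% − 2.47% = 5.18%
E(R_P) = R_f + β_P × MRP = 2.47% + 0.9081 × 5.18% = 7.17%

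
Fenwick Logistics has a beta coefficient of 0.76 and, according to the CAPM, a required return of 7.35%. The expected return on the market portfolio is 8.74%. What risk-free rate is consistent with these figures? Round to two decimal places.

2.95%

E(R) = R_f + β(E(R_m) − R_f) = R_f(1 − β) + β·E(R_m)
7.35% = R_f × (1 − 0.76) + 0.76 × 8.74%
7.35% = R_f × 0.24 + 6.6424%
R_f = (7.35% − 6.6424%) / 0.24 = 2.95%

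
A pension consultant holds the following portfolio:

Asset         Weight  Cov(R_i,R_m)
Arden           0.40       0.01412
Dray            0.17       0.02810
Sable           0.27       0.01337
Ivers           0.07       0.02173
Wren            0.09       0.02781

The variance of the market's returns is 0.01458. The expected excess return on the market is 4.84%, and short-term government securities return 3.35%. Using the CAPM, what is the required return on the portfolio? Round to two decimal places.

9.34%

β_Arden = 0.01412 / 0.01458 = 0.9684
β_Dray = 0.02810 / 0.01458 = 1.9273
β_Sable = 0.01337 / 0.01458 = 0.9170
β_Ivers = 0.02173 / 0.01458 = 1.4904
β_Wren = 0.02781 / 0.01458 = 1.9074
β_P = Σ w_i β_i = 0.40×0.9684 + 0.17×1.9273 + 0.27×0.9170 + 0.07×1.4904 + 0.09×1.9074 = 1.2386
E(R_P) = R_f + β_P × MRP = 3.35% + 1.2386 × 4.84% = 9.34%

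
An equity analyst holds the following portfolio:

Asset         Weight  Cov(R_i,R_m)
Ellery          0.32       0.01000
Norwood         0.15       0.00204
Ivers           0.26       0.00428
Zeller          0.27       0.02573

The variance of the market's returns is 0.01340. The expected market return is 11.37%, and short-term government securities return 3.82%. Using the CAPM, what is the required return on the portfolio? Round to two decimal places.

β_Ellery = 0.01000 / 0.01340 = 0.7463
β_Norwood = 0.00204 / 0.01340 = 0.1522
β_Ivers = 0.00428 / 0.01340 = 0.3194
β_Zeller = 0.02573 / 0.01340 = 1.9201
β_P = Σ w_i β_i = 0.32×0.7463 + 0.15×0.1522 + 0.26×0.3194 + 0.27×1.9201 = 0.8631
MRP = 11.37% − 3.82% = 7.55%
E(R_P) = R_f + β_P × MRP = 3.82% + 0.8631 × 7.55% = 10.34%

10.34%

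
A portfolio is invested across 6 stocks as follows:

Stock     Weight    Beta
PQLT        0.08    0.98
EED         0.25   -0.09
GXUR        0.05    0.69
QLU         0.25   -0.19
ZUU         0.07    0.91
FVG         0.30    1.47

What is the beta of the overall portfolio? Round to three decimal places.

β_P = Σ w_i β_i = 0.08×0.98 + 0.25×-0.09 + 0.05×0.69 + 0.25×-0.19 + 0.07×0.91 + 0.30×1.47 = 0.5476

0.548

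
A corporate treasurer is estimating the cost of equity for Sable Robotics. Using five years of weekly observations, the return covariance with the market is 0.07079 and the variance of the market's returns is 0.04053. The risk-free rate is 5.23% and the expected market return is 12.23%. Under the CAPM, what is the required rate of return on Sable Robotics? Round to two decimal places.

17.46%

β = Cov(R_i, R_m) / Var(R_m) = 0.07079 / 0.04053 = 1.7466
MRP = 12.23% − 5.23% = 7.00%
E(R) = R_f + β × MRP = 5.23% + 1.7466 × 7.00% = 17.46%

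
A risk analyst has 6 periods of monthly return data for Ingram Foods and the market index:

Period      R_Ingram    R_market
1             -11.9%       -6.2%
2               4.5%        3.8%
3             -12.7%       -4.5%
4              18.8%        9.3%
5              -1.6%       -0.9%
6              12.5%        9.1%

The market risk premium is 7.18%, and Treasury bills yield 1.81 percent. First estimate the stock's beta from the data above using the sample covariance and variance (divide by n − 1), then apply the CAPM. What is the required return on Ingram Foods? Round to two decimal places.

Mean R_i = (-11.9 + 4.5 − 12.7 + 18.8 − 1.6 + 12.5) / 6 = 1.6000%
Mean R_m = (-6.2 + 3.8 − 4.5 + 9.3 − 0.9 + 9.1) / 6 = 1.7667%
Σ(R_i − R̄_i)(R_m − R̄_m) = 421.1000  ⇒  Cov = 421.1000 / 5 = 84.2200
Σ(R_m − R̄_m)² = 224.5133  ⇒  Var(R_m) = 224.5133 / 5 = 44.9027
β = Cov / Var(R_m) = 84.2200 / 44.9027 = 1.8756
E(R) = R_f + β × MRP = 1.81% + 1.8756 × 7.18% = 15.28%

15.28%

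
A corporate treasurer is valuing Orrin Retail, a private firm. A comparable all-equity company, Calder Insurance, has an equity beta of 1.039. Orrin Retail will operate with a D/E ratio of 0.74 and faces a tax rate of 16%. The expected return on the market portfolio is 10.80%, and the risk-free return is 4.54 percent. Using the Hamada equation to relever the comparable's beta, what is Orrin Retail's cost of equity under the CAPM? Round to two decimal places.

15.09%

β_L = β_U × [1 + (1 − t)(D/E)] = 1.039 × [1 + (1 − 0.16) × 0.74]
    = 1.039 × [1 + 0.84 × 0.74] = 1.039 × 1.6216 = 1.6848
MRP = 10.80% − 4.54% = 6.26%
E(R) = R_f + β_L × MRP = 4.54% + 1.6848 × 6.26% = 15.09%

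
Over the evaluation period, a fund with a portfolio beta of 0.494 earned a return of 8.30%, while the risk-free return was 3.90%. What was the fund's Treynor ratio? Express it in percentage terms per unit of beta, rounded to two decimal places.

Treynor = (R_P − R_f) / β_P = (8.30% − 3.90%) / 0.4940 = 4.40% / 0.4940 = 8.91%

8.91%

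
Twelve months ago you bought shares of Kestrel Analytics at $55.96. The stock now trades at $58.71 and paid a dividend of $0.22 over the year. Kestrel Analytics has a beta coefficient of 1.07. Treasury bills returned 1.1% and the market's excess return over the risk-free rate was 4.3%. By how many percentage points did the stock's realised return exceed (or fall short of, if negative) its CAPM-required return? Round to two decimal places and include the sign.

-0.39%

Realised HPR = (P1 + D1 − P0) / P0 = (58.71 + 0.22 − 55.96) / 55.96 = 2.97 / 55.96 = 5.3074%
CAPM required = R_f + β·MRP = 1.1% + 1.07 × 4.3% = 5.7010%
α = realised − required = 5.3074% − 5.7010% = -0.39%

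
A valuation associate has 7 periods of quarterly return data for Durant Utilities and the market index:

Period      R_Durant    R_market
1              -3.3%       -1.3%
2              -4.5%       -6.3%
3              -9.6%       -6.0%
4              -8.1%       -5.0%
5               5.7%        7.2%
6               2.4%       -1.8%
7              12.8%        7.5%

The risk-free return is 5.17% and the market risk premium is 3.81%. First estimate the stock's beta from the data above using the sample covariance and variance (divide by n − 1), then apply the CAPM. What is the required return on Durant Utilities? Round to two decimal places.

9.90%

Mean R_i = (-3.3 − 4.5 − 9.6 − 8.1 + 5.7 + 2.4 + 12.8) / 7 = -0.6571%
Mean R_m = (-1.3 − 6.3 − 6.0 − 5.0 + 7.2 − 1.8 + 7.5) / 7 = -0.8143%
Σ(R_i − R̄_i)(R_m − R̄_m) = 259.7143  ⇒  Cov = 259.7143 / 6 = 43.2857
Σ(R_m − R̄_m)² = 209.0686  ⇒  Var(R_m) = 209.0686 / 6 = 34.8448
β = Cov / Var(R_m) = 43.2857 / 34.8448 = 1.2422
E(R) = R_f + β × MRP = 5.17% + 1.2422 × 3.81% = 9.90%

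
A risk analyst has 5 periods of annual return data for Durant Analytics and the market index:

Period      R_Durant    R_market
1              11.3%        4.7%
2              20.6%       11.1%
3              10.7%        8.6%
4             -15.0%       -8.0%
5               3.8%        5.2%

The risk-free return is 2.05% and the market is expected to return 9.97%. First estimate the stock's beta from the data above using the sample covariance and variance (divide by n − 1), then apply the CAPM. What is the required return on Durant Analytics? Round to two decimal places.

Mean R_i = (11.3 + 20.6 + 10.7 − 15.0 + 3.8) / 5 = 6.2800%
Mean R_m = (4.7 + 11.1 + 8.6 − 8.0 + 5.2) / 5 = 4.3200%
Σ(R_i − R̄_i)(R_m − R̄_m) = 377.9020  ⇒  Cov = 377.9020 / 4 = 94.4755
Σ(R_m − R̄_m)² = 216.9880  ⇒  Var(R_m) = 216.9880 / 4 = 54.2470
β = Cov / Var(R_m) = 94.4755 / 54.2470 = 1.7416
MRP = 9.97% − 2.05% = 7.92%
E(R) = R_f + β × MRP = 2.05% + 1.7416 × 7.92% = 15.84%

15.84%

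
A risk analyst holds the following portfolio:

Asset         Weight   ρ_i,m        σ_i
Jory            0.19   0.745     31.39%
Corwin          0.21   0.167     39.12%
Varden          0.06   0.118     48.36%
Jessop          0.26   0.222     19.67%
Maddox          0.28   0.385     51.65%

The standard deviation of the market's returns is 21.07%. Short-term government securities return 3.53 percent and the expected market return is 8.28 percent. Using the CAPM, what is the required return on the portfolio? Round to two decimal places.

β_Jory = 0.745 × 31.39% / 21.07% = 1.1099
β_Corwin = 0.167 × 39.12% / 21.07% = 0.3101
β_Varden = 0.118 × 48.36% / 21.07% = 0.2708
β_Jessop = 0.222 × 19.67% / 21.07% = 0.2072
β_Maddox = 0.385 × 51.65% / 21.07% = 0.9438
β_P = Σ w_i β_i = 0.19×1.1099 + 0.21×0.3101 + 0.06×0.2708 + 0.26×0.2072 + 0.28×0.9438 = 0.6104
MRP = 8.28% − 3.53% = 4.75%
E(R_P) = R_f + β_P × MRP = 3.53% + 0.6104 × 4.75% = 6.43%

6.43%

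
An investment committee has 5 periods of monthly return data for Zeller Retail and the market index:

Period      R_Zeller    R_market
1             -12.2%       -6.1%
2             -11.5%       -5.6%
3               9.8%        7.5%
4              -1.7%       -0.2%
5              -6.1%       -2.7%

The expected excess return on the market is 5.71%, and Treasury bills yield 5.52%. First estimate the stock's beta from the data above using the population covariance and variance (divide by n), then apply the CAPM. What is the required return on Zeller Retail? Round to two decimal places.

Mean R_i = (-12.2 − 11.5 + 9.8 − 1.7 − 6.1) / 5 = -4.3400%
Mean R_m = (-6.1 − 5.6 + 7.5 − 0.2 − 2.7) / 5 = -1.4200%
Σ(R_i − R̄_i)(R_m − R̄_m) = 198.3160  ⇒  Cov = 198.3160 / 5 = 39.6632
Σ(R_m − R̄_m)² = 122.0680  ⇒  Var(R_m) = 122.0680 / 5 = 24.4136
β = Cov / Var(R_m) = 39.6632 / 24.4136 = 1.6246
E(R) = R_f + β × MRP = 5.52% + 1.6246 × 5.71% = 14.80%

14.80%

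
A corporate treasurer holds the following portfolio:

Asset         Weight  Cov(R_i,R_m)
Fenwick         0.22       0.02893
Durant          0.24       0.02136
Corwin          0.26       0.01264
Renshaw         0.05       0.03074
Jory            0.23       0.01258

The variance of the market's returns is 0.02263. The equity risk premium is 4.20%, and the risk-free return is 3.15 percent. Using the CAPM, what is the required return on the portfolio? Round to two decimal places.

β_Fenwick = 0.02893 / 0.02263 = 1.2784
β_Durant = 0.02136 / 0.02263 = 0.9439
β_Corwin = 0.01264 / 0.02263 = 0.5586
β_Renshaw = 0.03074 / 0.02263 = 1.3584
β_Jory = 0.01258 / 0.02263 = 0.5559
β_P = Σ w_i β_i = 0.22×1.2784 + 0.24×0.9439 + 0.26×0.5586 + 0.05×1.3584 + 0.23×0.5559 = 0.8488
E(R_P) = R_f + β_P × MRP = 3.15% + 0.8488 × 4.20% = 6.71%

6.71%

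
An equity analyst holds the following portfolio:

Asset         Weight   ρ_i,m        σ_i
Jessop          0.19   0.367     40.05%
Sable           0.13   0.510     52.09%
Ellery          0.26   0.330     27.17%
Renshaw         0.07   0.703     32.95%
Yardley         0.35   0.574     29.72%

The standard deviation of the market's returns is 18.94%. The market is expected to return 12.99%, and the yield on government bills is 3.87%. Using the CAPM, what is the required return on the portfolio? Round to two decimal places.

β_Jessop = 0.367 × 40.05% / 18.94% = 0.7760
β_Sable = 0.510 × 52.09% / 18.94% = 1.4026
β_Ellery = 0.330 × 27.17% / 18.94% = 0.4734
β_Renshaw = 0.703 × 32.95% / 18.94% = 1.2230
β_Yardley = 0.574 × 29.72% / 18.94% = 0.9007
β_P = Σ w_i β_i = 0.19×0.7760 + 0.13×1.4026 + 0.26×0.4734 + 0.07×1.2230 + 0.35×0.9007 = 0.8537
MRP = 12.99% − 3.87% = 9.12%
E(R_P) = R_f + β_P × MRP = 3.87% + 0.8537 × 9.12% = 11.66%

11.66%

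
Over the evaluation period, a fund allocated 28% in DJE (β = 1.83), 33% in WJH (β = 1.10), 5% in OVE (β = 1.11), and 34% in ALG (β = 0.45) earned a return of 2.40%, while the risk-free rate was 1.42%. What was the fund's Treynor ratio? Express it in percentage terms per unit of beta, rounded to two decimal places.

0.90%

β_P = 0.28×1.83 + 0.33×1.10 + 0.05×1.11 + 0.34×0.45 = 1.0839
Treynor = (R_P − R_f) / β_P = (2.40% − 1.42%) / 1.0839 = 0.98% / 1.0839 = 0.90%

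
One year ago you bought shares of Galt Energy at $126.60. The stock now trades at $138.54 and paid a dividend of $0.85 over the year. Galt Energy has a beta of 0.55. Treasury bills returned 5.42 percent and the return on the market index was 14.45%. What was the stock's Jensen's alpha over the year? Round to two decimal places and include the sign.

Realised HPR = (P1 + D1 − P0) / P0 = (138.54 + 0.85 − 126.60) / 126.60 = 12.79 / 126.60 = 10.1027%
MRP = 14.45% − 5.42% = 9.03%
CAPM required = R_f + β·MRP = 5.42% + 0.55 × 9.03% = 10.3865%
α = realised − required = 10.1027% − 10.3865% = -0.28%

-0.28%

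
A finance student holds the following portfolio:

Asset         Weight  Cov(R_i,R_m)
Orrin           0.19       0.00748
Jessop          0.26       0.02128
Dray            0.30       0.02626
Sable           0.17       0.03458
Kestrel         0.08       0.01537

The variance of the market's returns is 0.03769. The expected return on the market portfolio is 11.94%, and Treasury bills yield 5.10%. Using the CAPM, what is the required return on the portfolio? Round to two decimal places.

9.08%

β_Orrin = 0.00748 / 0.03769 = 0.1985
β_Jessop = 0.02128 / 0.03769 = 0.5646
β_Dray = 0.02626 / 0.03769 = 0.6967
β_Sable = 0.03458 / 0.03769 = 0.9175
β_Kestrel = 0.01537 / 0.03769 = 0.4078
β_P = Σ w_i β_i = 0.19×0.1985 + 0.26×0.5646 + 0.30×0.6967 + 0.17×0.9175 + 0.08×0.4078 = 0.5821
MRP = 11.94% − 5.10% = 6.84%
E(R_P) = R_f + β_P × MRP = 5.10% + 0.5821 × 6.84% = 9.08%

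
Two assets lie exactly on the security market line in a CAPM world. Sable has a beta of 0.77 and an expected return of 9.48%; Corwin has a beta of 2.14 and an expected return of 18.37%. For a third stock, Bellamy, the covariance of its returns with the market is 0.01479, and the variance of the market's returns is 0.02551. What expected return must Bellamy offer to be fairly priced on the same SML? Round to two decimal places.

MRP = (18.37% − 9.48%) / (2.14 − 0.77) = 6.4891%
R_f = 9.48% − 0.77 × 6.4891% = 4.4834%
β_Bellamy = Cov / Var(R_m) = 0.01479 / 0.02551 = 0.5798
E(R_Bellamy) = R_f + β × MRP = 4.4834% + 0.5798 × 6.4891% = 8.25%

8.25%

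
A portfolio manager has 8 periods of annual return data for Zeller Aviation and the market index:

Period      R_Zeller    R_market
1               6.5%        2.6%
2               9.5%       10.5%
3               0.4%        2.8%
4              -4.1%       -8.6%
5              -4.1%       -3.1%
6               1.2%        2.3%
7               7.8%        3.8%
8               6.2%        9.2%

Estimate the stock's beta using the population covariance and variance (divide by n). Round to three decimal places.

0.747

Mean R_i = (6.5 + 9.5 + 0.4 − 4.1 − 4.1 + 1.2 + 7.8 + 6.2) / 8 = 2.9250%
Mean R_m = (2.6 + 10.5 + 2.8 − 8.6 − 3.1 + 2.3 + 3.8 + 9.2) / 8 = 2.4375%
Σ(R_i − R̄_i)(R_m − R̄_m) = 198.1425  ⇒  Cov = 198.1425 / 8 = 24.7678
Σ(R_m − R̄_m)² = 265.2588  ⇒  Var(R_m) = 265.2588 / 8 = 33.1574
β = Cov / Var(R_m) = 24.7678 / 33.1574 = 0.7470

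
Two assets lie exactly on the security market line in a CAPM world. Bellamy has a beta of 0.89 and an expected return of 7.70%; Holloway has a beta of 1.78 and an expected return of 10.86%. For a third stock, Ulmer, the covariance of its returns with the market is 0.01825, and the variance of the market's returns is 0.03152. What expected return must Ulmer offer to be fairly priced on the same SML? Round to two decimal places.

MRP = (10.86% − 7.70%) / (1.78 − 0.89) = 3.5506%
R_f = 7.70% − 0.89 × 3.5506% = 4.5400%
β_Ulmer = Cov / Var(R_m) = 0.01825 / 0.03152 = 0.5790
E(R_Ulmer) = R_f + β × MRP = 4.5400% + 0.5790 × 3.5506% = 6.60%

6.60%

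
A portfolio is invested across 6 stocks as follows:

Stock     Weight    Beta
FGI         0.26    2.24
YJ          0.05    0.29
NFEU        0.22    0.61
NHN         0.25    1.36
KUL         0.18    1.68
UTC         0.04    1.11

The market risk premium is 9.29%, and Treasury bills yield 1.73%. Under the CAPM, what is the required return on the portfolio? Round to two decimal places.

β_P = Σ w_i β_i = 0.26×2.24 + 0.05×0.29 + 0.22×0.61 + 0.25×1.36 + 0.18×1.68 + 0.04×1.11 = 1.4179
E(R_P) = R_f + β_P × MRP = 1.73% + 1.4179 × 9.29% = 14.90%

14.90%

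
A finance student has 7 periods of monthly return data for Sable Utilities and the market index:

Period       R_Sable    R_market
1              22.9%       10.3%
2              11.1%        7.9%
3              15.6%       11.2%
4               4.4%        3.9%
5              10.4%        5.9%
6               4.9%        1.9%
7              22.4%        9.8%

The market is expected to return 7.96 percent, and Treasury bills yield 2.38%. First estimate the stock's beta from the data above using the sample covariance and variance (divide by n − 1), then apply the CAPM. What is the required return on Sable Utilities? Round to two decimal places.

Mean R_i = (22.9 + 11.1 + 15.6 + 4.4 + 10.4 + 4.9 + 22.4) / 7 = 13.1000%
Mean R_m = (10.3 + 7.9 + 11.2 + 3.9 + 5.9 + 1.9 + 9.8) / 7 = 7.2714%
Σ(R_i − R̄_i)(R_m − R̄_m) = 138.8400  ⇒  Cov = 138.8400 / 6 = 23.1400
Σ(R_m − R̄_m)² = 73.4943  ⇒  Var(R_m) = 73.4943 / 6 = 12.2491
β = Cov / Var(R_m) = 23.1400 / 12.2491 = 1.8891
MRP = 7.96% − 2.38% = 5.58%
E(R) = R_f + β × MRP = 2.38% + 1.8891 × 5.58% = 12.92%

12.92%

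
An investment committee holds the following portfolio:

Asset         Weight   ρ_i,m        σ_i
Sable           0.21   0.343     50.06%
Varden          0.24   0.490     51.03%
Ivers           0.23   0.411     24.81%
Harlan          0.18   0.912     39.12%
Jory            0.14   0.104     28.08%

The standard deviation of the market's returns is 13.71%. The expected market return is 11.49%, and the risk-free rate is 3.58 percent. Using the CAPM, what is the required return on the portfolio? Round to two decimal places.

β_Sable = 0.343 × 50.06% / 13.71% = 1.2524
β_Varden = 0.490 × 51.03% / 13.71% = 1.8238
β_Ivers = 0.411 × 24.81% / 13.71% = 0.7438
β_Harlan = 0.912 × 39.12% / 13.71% = 2.6023
β_Jory = 0.104 × 28.08% / 13.71% = 0.2130
β_P = Σ w_i β_i = 0.21×1.2524 + 0.24×1.8238 + 0.23×0.7438 + 0.18×2.6023 + 0.14×0.2130 = 1.3700
MRP = 11.49% − 3.58% = 7.91%
E(R_P) = R_f + β_P × MRP = 3.58% + 1.3700 × 7.91% = 14.42%

14.42%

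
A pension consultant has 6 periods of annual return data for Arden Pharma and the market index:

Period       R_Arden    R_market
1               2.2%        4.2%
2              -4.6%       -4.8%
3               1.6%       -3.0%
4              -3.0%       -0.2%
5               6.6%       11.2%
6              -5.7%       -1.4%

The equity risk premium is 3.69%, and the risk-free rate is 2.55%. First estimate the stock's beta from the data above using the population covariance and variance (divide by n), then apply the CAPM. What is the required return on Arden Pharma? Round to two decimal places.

4.96%

Mean R_i = (2.2 − 4.6 + 1.6 − 3.0 + 6.6 − 5.7) / 6 = -0.4833%
Mean R_m = (4.2 − 4.8 − 3.0 − 0.2 + 11.2 − 1.4) / 6 = 1.0000%
Σ(R_i − R̄_i)(R_m − R̄_m) = 111.9200  ⇒  Cov = 111.9200 / 6 = 18.6533
Σ(R_m − R̄_m)² = 171.1200  ⇒  Var(R_m) = 171.1200 / 6 = 28.5200
β = Cov / Var(R_m) = 18.6533 / 28.5200 = 0.6540
E(R) = R_f + β × MRP = 2.55% + 0.6540 × 3.69% = 4.96%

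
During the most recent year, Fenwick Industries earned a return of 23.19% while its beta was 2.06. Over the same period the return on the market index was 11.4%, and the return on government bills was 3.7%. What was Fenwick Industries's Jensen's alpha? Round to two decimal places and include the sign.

+3.63%

Market excess return = 11.4% − 3.7% = 7.70%
CAPM benchmark = R_f + β(R_m − R_f) = 3.7% + 2.06 × 7.7% = 19.5620%
α = actual − benchmark = 23.19% − 19.5620% = +3.63%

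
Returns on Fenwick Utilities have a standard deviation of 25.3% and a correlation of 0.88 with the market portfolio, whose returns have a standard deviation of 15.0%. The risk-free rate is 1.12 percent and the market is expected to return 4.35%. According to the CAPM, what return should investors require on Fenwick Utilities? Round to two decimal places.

β = ρ × σ_i / σ_m = 0.88 × 25.3% / 15.0% = 1.4843
MRP = 4.35% − 1.12% = 3.23%
E(R) = 1.12% + 1.4843 × 3.23% = 5.91%

5.91%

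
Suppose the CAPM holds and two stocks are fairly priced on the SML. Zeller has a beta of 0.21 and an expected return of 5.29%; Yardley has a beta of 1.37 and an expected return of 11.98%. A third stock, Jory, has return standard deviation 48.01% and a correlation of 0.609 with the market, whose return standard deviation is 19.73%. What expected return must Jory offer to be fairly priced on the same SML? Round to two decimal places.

12.63%

MRP = (11.98% − 5.29%) / (1.37 − 0.21) = 5.7672%
R_f = 5.29% − 0.21 × 5.7672% = 4.0789%
β_Jory = ρ·σ_i/σ_m = 0.609 × 48.01 / 19.73 = 1.4819
E(R_Jory) = R_f + β × MRP = 4.0789% + 1.4819 × 5.7672% = 12.63%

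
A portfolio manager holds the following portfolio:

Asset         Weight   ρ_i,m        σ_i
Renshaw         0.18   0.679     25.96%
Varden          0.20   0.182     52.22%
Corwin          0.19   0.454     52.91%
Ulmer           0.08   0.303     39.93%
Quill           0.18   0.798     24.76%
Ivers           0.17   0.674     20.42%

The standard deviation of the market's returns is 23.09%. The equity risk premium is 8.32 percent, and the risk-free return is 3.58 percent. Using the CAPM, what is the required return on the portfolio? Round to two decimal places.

9.53%

β_Renshaw = 0.679 × 25.96% / 23.09% = 0.7634
β_Varden = 0.182 × 52.22% / 23.09% = 0.4116
β_Corwin = 0.454 × 52.91% / 23.09% = 1.0403
β_Ulmer = 0.303 × 39.93% / 23.09% = 0.5240
β_Quill = 0.798 × 24.76% / 23.09% = 0.8557
β_Ivers = 0.674 × 20.42% / 23.09% = 0.5961
β_P = Σ w_i β_i = 0.18×0.7634 + 0.20×0.4116 + 0.19×1.0403 + 0.08×0.5240 + 0.18×0.8557 + 0.17×0.5961 = 0.7147
E(R_P) = R_f + β_P × MRP = 3.58% + 0.7147 × 8.32% = 9.53%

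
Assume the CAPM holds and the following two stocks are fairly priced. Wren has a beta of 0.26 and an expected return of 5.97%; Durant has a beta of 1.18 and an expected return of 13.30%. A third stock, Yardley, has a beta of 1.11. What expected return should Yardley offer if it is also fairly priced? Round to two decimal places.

MRP (SML slope) = (13.30% − 5.97%) / (1.18 − 0.26) = 7.33% / 0.92 = 7.9674%
R_f (intercept) = 5.97% − 0.26 × 7.9674% = 3.8985%
E(R_Yardley) = R_f + β × MRP = 3.8985% + 1.11 × 7.9674% = 12.74%

12.74%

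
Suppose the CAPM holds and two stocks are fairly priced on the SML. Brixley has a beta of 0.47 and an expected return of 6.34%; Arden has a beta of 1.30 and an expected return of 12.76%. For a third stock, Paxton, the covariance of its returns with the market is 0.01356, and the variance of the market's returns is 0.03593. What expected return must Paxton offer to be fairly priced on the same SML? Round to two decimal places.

5.62%

MRP = (12.76% − 6.34%) / (1.30 − 0.47) = 7.7349%
R_f = 6.34% − 0.47 × 7.7349% = 2.7046%
β_Paxton = Cov / Var(R_m) = 0.01356 / 0.03593 = 0.3774
E(R_Paxton) = R_f + β × MRP = 2.7046% + 0.3774 × 7.7349% = 5.62%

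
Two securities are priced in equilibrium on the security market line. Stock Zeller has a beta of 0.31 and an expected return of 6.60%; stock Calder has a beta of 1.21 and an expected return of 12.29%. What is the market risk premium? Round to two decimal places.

Both satisfy E(R) = R_f + β·MRP, so the slope of the SML is
MRP = (12.29% − 6.60%) / (1.21 − 0.31) = 5.69% / 0.90 = 6.3222%

6.32%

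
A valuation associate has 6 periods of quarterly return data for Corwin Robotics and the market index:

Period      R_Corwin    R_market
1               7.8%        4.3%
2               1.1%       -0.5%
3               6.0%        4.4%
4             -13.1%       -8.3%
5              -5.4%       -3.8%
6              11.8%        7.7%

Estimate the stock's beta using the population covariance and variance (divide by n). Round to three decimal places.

1.538

Mean R_i = (7.8 + 1.1 + 6.0 − 13.1 − 5.4 + 11.8) / 6 = 1.3667%
Mean R_m = (4.3 − 0.5 + 4.4 − 8.3 − 3.8 + 7.7) / 6 = 0.6333%
Σ(R_i − R̄_i)(R_m − R̄_m) = 274.3067  ⇒  Cov = 274.3067 / 6 = 45.7178
Σ(R_m − R̄_m)² = 178.3133  ⇒  Var(R_m) = 178.3133 / 6 = 29.7189
β = Cov / Var(R_m) = 45.7178 / 29.7189 = 1.5383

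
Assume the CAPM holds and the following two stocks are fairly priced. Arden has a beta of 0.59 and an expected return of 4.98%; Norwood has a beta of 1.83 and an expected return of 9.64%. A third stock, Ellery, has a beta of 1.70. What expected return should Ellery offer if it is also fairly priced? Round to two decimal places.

9.15%

MRP (SML slope) = (9.64% − 4.98%) / (1.83 − 0.59) = 4.66% / 1.24 = 3.7581%
R_f (intercept) = 4.98% − 0.59 × 3.7581% = 2.7627%
E(R_Ellery) = R_f + β × MRP = 2.7627% + 1.70 × 3.7581% = 9.15%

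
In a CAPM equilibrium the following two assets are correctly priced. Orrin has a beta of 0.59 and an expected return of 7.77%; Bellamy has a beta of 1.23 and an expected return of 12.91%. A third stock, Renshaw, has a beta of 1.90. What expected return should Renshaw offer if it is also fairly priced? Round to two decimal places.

MRP (SML slope) = (12.91% − 7.77%) / (1.23 − 0.59) = 5.14% / 0.64 = 8.0313%
R_f (intercept) = 7.77% − 0.59 × 8.0313% = 3.0315%
E(R_Renshaw) = R_f + β × MRP = 3.0315% + 1.90 × 8.0313% = 18.29%

18.29%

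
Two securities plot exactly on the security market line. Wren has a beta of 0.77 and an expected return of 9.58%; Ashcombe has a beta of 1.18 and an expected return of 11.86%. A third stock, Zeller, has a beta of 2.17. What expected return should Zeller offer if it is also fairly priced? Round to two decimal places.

MRP (SML slope) = (11.86% − 9.58%) / (1.18 − 0.77) = 2.28% / 0.41 = 5.5610%
R_f (intercept) = 9.58% − 0.77 × 5.5610% = 5.2980%
E(R_Zeller) = R_f + β × MRP = 5.2980% + 2.17 × 5.5610% = 17.37%

17.37%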